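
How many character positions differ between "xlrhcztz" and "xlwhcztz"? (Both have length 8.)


String 1: 'xlrhcztz'
String 2: 'xlwhcztz'
Compare each position: pos 0: 'x'=='x', pos 1: 'l'=='l', pos 2: 'r'!='w', pos 3: 'h'=='h', pos 4: 'c'=='c', pos 5: 'z'=='z', pos 6: 't'=='t', pos 7: 'z'=='z'
Differing positions: 1
Hamming distance: 1


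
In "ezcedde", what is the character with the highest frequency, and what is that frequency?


Input: 'ezcedde'
Operation: tally each character
Counts: 'c':1, 'd':2, 'e':3, 'z':1
Maximum: 'e' appears 3 times


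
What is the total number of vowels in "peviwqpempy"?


Input string: 'peviwqpempy'
Operation: count vowels (a, e, i, o, u)
Scan: s[0]='p', s[1]='e' (vowel), s[2]='v', s[3]='i' (vowel), s[4]='w', s[5]='q', s[6]='p', s[7]='e' (vowel), s[8]='m', s[9]='p', s[10]='y'
Vowels found: 3
Result: 3


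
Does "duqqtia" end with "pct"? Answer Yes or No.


Input string: 'duqqtia'
Suffix to check: 'pct'
Last 3 characters of input: 'tia'
Match: False
Result: No


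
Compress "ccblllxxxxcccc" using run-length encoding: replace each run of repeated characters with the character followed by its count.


Input: 'ccblllxxxxcccc'
Operation: identify consecutive runs
Runs: 'cc' -> c2, 'b' -> b1, 'lll' -> l3, 'xxxx' -> x4, 'cccc' -> c4
Encoded: c2b1l3x4c4


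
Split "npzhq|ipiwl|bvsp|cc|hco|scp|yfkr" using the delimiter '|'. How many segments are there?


Input string: 'npzhq|ipiwl|bvsp|cc|hco|scp|yfkr'
Delimiter: '|'
Split result: 'npzhq', 'ipiwl', 'bvsp', 'cc', 'hco', 'scp', 'yfkr'
Number of parts: 7


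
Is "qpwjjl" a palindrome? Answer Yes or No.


Input string: 'qpwjjl'
Reversed: 'ljjwpq'
Compare pairs: s[0]='q' vs s[5]='l' (mismatch), s[1]='p' vs s[4]='j' (mismatch), s[2]='w' vs s[3]='j' (mismatch)
Palindrome: No


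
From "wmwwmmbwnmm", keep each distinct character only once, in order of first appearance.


Input: 'wmwwmmbwnmm'
Operation: keep first occurrence of each character
Scan: s[0]='w' new -> keep; s[1]='m' new -> keep; s[2]='w' seen -> skip; s[3]='w' seen -> skip; s[4]='m' seen -> skip; s[5]='m' seen -> skip; s[6]='b' new -> keep; s[7]='w' seen -> skip; s[8]='n' new -> keep; s[9]='m' seen -> skip; s[10]='m' seen -> skip
Result: wmbn


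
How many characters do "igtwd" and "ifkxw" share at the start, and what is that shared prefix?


String 1: 'igtwd'
String 2: 'ifkxw'
Compare position by position:
pos 0: 'i' vs 'i' match
pos 1: 'g' vs 'f' differ -> stop
Longest common prefix: "i" (length 1)


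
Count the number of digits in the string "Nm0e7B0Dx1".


Input string: 'Nm0e7B0Dx1'
Operation: count digit characters (0-9)
Scan: 'N', 'm', '0'(digit), 'e', '7'(digit), 'B', '0'(digit), 'D', 'x', '1'(digit)
Digits found: 4
Result: 4


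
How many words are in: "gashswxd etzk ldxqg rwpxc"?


Input string: 'gashswxd etzk ldxqg rwpxc'
Operation: split by spaces
Words found: 'gashswxd', 'etzk', 'ldxqg', 'rwpxc'
Word count: 4


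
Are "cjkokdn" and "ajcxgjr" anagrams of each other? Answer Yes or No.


String 1: 'cjkokdn' -> sorted: 'cdjkkno'
String 2: 'ajcxgjr' -> sorted: 'acgjjrx'
Compare sorted forms: 'cdjkkno' != 'acgjjrx'
Anagram: No


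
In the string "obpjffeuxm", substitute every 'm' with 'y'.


Input string: 'obpjffeuxm'
Operation: replace 'm' with 'y'
Positions of 'm': 9
After replacement: obpjffeuxy


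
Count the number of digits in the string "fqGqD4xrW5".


Input string: 'fqGqD4xrW5'
Operation: count digit characters (0-9)
Scan: 'f', 'q', 'G', 'q', 'D', '4'(digit), 'x', 'r', 'W', '5'(digit)
Digits found: 2
Result: 2


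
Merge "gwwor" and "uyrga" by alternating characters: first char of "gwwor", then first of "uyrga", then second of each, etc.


String 1: 'gwwor'
String 2: 'uyrga'
Operation: alternate characters
Pairs: 'g'+'u', 'w'+'y', 'w'+'r', 'o'+'g', 'r'+'a'
Result: guwywrogra


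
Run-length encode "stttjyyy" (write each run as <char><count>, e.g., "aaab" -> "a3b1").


Input: 'stttjyyy'
Operation: identify consecutive runs
Runs: 's' -> s1, 'ttt' -> t3, 'j' -> j1, 'yyy' -> y3
Encoded: s1t3j1y3


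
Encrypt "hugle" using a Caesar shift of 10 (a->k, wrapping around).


Input: 'hugle', shift = 10
Operation: for each letter, (position + 10) mod 26
Mapping: 'h'(7+10=17)->'r', 'u'(20+10=30, 30 mod 26=4)->'e', 'g'(6+10=16)->'q', 'l'(11+10=21)->'v', 'e'(4+10=14)->'o'
Result: reqvo


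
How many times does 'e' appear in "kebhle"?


Input string: 'kebhle'
Target character: 'e'
Scan each position: s[1]='e', s[5]='e'
Matches found at indices: 1, 5
Total: 2


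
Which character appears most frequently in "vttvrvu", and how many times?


Input: 'vttvrvu'
Operation: tally each character
Counts: 'r':1, 't':2, 'u':1, 'v':3
Maximum: 'v' appears 3 times


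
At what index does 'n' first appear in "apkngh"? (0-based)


Input string: 'apkngh'
Target: 'n'
Scanning left to right: s[0]='a', s[1]='p', s[2]='k', s[3]='n'
First match at index: 3


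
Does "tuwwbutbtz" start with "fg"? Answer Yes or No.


Input string: 'tuwwbutbtz'
Prefix to check: 'fg'
First 2 characters of input: 'tu'
Match: False
Result: No


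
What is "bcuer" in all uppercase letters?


Input string: 'bcuer'
Operation: convert each letter to uppercase
Mapping: 'b'->'B', 'c'->'C', 'u'->'U', 'e'->'E', 'r'->'R'
Result: BCUER


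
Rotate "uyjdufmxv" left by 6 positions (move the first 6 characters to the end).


Input: 'uyjdufmxv', shift = 6
Operation: split at index 6 and swap parts
Front part s[0:6] = 'uyjduf'
Back part s[6:] = 'mxv'
Rotated = back + front = 'mxv' + 'uyjduf'
Result: mxvuyjduf


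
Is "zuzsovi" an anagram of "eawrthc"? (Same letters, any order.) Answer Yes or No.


String 1: 'eawrthc' -> sorted: 'acehrtw'
String 2: 'zuzsovi' -> sorted: 'iosuvzz'
Compare sorted forms: 'acehrtw' != 'iosuvzz'
Anagram: No


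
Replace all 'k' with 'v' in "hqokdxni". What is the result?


Input string: 'hqokdxni'
Operation: replace 'k' with 'v'
Positions of 'k': 3
After replacement: hqovdxni


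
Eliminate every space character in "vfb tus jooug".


Input string: 'vfb tus jooug'
Operation: remove all spaces
Words: 'vfb', 'tus', 'jooug'
Join without spaces: vfbtusjooug


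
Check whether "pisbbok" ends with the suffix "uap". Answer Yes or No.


Input string: 'pisbbok'
Suffix to check: 'uap'
Last 3 characters of input: 'bok'
Match: False
Result: No


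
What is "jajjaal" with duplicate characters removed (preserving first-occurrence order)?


Input: 'jajjaal'
Operation: keep first occurrence of each character
Scan: s[0]='j' new -> keep; s[1]='a' new -> keep; s[2]='j' seen -> skip; s[3]='j' seen -> skip; s[4]='a' seen -> skip; s[5]='a' seen -> skip; s[6]='l' new -> keep
Result: jal


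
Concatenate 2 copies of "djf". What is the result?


Input string: 'djf'
Operation: repeat 2 times
Concatenation: 'djf' + 'djf'
Result: djfdjf


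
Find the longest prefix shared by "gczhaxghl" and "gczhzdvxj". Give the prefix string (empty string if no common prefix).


String 1: 'gczhaxghl'
String 2: 'gczhzdvxj'
Compare position by position:
pos 0: 'g' vs 'g' match
pos 1: 'c' vs 'c' match
pos 2: 'z' vs 'z' match
pos 3: 'h' vs 'h' match
pos 4: 'a' vs 'z' differ -> stop
Longest common prefix: "gczh" (length 4)


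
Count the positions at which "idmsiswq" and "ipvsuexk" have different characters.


String 1: 'idmsiswq'
String 2: 'ipvsuexk'
Compare each position: pos 0: 'i'=='i', pos 1: 'd'!='p', pos 2: 'm'!='v', pos 3: 's'=='s', pos 4: 'i'!='u', pos 5: 's'!='e', pos 6: 'w'!='x', pos 7: 'q'!='k'
Differing positions: 6
Hamming distance: 6


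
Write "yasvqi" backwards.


Input string: 'yasvqi'
Operation: reverse character order
Original order: 'y' -> 'a' -> 's' -> 'v' -> 'q' -> 'i'
Reversed order: 'i' -> 'q' -> 'v' -> 's' -> 'a' -> 'y'
Result: iqvsay


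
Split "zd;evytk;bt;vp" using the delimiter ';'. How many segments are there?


Input string: 'zd;evytk;bt;vp'
Delimiter: ';'
Split result: 'zd', 'evytk', 'bt', 'vp'
Number of parts: 4


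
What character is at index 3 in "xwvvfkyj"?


Input string: 'xwvvfkyj'
Operation: get character at index 3
Index mapping: s[0]='x', s[1]='w', s[2]='v', s[3]='v'
Result: 'v'


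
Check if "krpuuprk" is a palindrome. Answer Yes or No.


Input string: 'krpuuprk'
Reversed: 'krpuuprk'
Compare pairs: s[0]='k' vs s[7]='k' (match), s[1]='r' vs s[6]='r' (match), s[2]='p' vs s[5]='p' (match), s[3]='u' vs s[4]='u' (match)
Palindrome: Yes


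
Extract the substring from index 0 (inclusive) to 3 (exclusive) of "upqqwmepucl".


Input string: 'upqqwmepucl'
Operation: slice [0:3]
Extract characters: s[0]='u', s[1]='p', s[2]='q'
Result: upq


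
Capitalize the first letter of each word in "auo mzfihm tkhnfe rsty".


Input string: 'auo mzfihm tkhnfe rsty'
Operation: capitalize first letter of each word
Word transformations: 'auo'->'Auo', 'mzfihm'->'Mzfihm', 'tkhnfe'->'Tkhnfe', 'rsty'->'Rsty'
Result: Auo Mzfihm Tkhnfe Rsty


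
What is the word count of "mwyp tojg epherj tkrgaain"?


Input string: 'mwyp tojg epherj tkrgaain'
Operation: split by spaces
Words found: 'mwyp', 'tojg', 'epherj', 'tkrgaain'
Word count: 4


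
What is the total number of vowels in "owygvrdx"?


Input string: 'owygvrdx'
Operation: count vowels (a, e, i, o, u)
Scan: s[0]='o' (vowel), s[1]='w', s[2]='y', s[3]='g', s[4]='v', s[5]='r', s[6]='d', s[7]='x'
Vowels found: 1
Result: 1


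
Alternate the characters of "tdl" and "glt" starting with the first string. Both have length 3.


String 1: 'tdl'
String 2: 'glt'
Operation: alternate characters
Pairs: 't'+'g', 'd'+'l', 'l'+'t'
Result: tgdllt


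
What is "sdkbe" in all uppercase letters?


Input string: 'sdkbe'
Operation: convert each letter to uppercase
Mapping: 's'->'S', 'd'->'D', 'k'->'K', 'b'->'B', 'e'->'E'
Result: SDKBE


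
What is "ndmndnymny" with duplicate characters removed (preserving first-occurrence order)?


Input: 'ndmndnymny'
Operation: keep first occurrence of each character
Scan: s[0]='n' new -> keep; s[1]='d' new -> keep; s[2]='m' new -> keep; s[3]='n' seen -> skip; s[4]='d' seen -> skip; s[5]='n' seen -> skip; s[6]='y' new -> keep; s[7]='m' seen -> skip; s[8]='n' seen -> skip; s[9]='y' seen -> skip
Result: ndmy


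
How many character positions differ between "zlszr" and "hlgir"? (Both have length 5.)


String 1: 'zlszr'
String 2: 'hlgir'
Compare each position: pos 0: 'z'!='h', pos 1: 'l'=='l', pos 2: 's'!='g', pos 3: 'z'!='i', pos 4: 'r'=='r'
Differing positions: 3
Hamming distance: 3


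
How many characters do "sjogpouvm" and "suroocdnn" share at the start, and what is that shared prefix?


String 1: 'sjogpouvm'
String 2: 'suroocdnn'
Compare position by position:
pos 0: 's' vs 's' match
pos 1: 'j' vs 'u' differ -> stop
Longest common prefix: "s" (length 1)


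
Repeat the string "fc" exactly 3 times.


Input string: 'fc'
Operation: repeat 3 times
Concatenation: 'fc' + 'fc' + 'fc'
Result: fcfcfc


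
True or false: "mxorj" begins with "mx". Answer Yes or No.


Input string: 'mxorj'
Prefix to check: 'mx'
First 2 characters of input: 'mx'
Match: True
Result: Yes


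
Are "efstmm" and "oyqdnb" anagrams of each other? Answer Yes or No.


String 1: 'efstmm' -> sorted: 'efmmst'
String 2: 'oyqdnb' -> sorted: 'bdnoqy'
Compare sorted forms: 'efmmst' != 'bdnoqy'
Anagram: No


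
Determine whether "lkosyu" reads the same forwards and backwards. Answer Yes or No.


Input string: 'lkosyu'
Reversed: 'uysokl'
Compare pairs: s[0]='l' vs s[5]='u' (mismatch), s[1]='k' vs s[4]='y' (mismatch), s[2]='o' vs s[3]='s' (mismatch)
Palindrome: No


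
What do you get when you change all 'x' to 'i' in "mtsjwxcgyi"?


Input string: 'mtsjwxcgyi'
Operation: replace 'x' with 'i'
Positions of 'x': 5
After replacement: mtsjwicgyi


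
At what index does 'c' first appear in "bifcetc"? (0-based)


Input string: 'bifcetc'
Target: 'c'
Scanning left to right: s[0]='b', s[1]='i', s[2]='f', s[3]='c'
First match at index: 3


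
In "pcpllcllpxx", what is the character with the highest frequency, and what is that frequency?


Input: 'pcpllcllpxx'
Operation: tally each character
Counts: 'c':2, 'l':4, 'p':3, 'x':2
Maximum: 'l' appears 4 times


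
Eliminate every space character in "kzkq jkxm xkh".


Input string: 'kzkq jkxm xkh'
Operation: remove all spaces
Words: 'kzkq', 'jkxm', 'xkh'
Join without spaces: kzkqjkxmxkh


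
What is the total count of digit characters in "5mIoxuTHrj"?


Input string: '5mIoxuTHrj'
Operation: count digit characters (0-9)
Scan: '5'(digit), 'm', 'I', 'o', 'x', 'u', 'T', 'H', 'r', 'j'
Digits found: 1
Result: 1


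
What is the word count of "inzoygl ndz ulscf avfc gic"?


Input string: 'inzoygl ndz ulscf avfc gic'
Operation: split by spaces
Words found: 'inzoygl', 'ndz', 'ulscf', 'avfc', 'gic'
Word count: 5


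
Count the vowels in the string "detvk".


Input string: 'detvk'
Operation: count vowels (a, e, i, o, u)
Scan: s[0]='d', s[1]='e' (vowel), s[2]='t', s[3]='v', s[4]='k'
Vowels found: 1
Result: 1


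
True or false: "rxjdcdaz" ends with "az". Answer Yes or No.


Input string: 'rxjdcdaz'
Suffix to check: 'az'
Last 2 characters of input: 'az'
Match: True
Result: Yes


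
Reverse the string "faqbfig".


Input string: 'faqbfig'
Operation: reverse character order
Original order: 'f' -> 'a' -> 'q' -> 'b' -> 'f' -> 'i' -> 'g'
Reversed order: 'g' -> 'i' -> 'f' -> 'b' -> 'q' -> 'a' -> 'f'
Result: gifbqaf


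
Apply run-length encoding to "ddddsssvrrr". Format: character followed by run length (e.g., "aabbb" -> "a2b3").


Input: 'ddddsssvrrr'
Operation: identify consecutive runs
Runs: 'dddd' -> d4, 'sss' -> s3, 'v' -> v1, 'rrr' -> r3
Encoded: d4s3v1r3


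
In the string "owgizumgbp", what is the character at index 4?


Input string: 'owgizumgbp'
Operation: get character at index 4
Index mapping: s[0]='o', s[1]='w', s[2]='g', s[3]='i', s[4]='z'
Result: 'z'


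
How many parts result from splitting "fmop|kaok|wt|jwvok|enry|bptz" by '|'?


Input string: 'fmop|kaok|wt|jwvok|enry|bptz'
Delimiter: '|'
Split result: 'fmop', 'kaok', 'wt', 'jwvok', 'enry', 'bptz'
Number of parts: 6


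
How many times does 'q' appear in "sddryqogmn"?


Input string: 'sddryqogmn'
Target character: 'q'
Scan each position: s[5]='q'
Matches found at indices: 5
Total: 1


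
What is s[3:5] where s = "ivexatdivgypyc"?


Input string: 'ivexatdivgypyc'
Operation: slice [3:5]
Extract characters: s[3]='x', s[4]='a'
Result: xa


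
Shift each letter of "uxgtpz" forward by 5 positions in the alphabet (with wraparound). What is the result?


Input: 'uxgtpz', shift = 5
Operation: for each letter, (position + 5) mod 26
Mapping: 'u'(20+5=25)->'z', 'x'(23+5=28, 28 mod 26=2)->'c', 'g'(6+5=11)->'l', 't'(19+5=24)->'y', 'p'(15+5=20)->'u', 'z'(25+5=30, 30 mod 26=4)->'e'
Result: zclyue


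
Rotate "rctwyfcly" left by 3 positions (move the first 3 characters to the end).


Input: 'rctwyfcly', shift = 3
Operation: split at index 3 and swap parts
Front part s[0:3] = 'rct'
Back part s[3:] = 'wyfcly'
Rotated = back + front = 'wyfcly' + 'rct'
Result: wyfclyrct


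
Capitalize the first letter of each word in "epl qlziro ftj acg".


Input string: 'epl qlziro ftj acg'
Operation: capitalize first letter of each word
Word transformations: 'epl'->'Epl', 'qlziro'->'Qlziro', 'ftj'->'Ftj', 'acg'->'Acg'
Result: Epl Qlziro Ftj Acg


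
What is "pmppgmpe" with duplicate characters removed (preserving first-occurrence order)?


Input: 'pmppgmpe'
Operation: keep first occurrence of each character
Scan: s[0]='p' new -> keep; s[1]='m' new -> keep; s[2]='p' seen -> skip; s[3]='p' seen -> skip; s[4]='g' new -> keep; s[5]='m' seen -> skip; s[6]='p' seen -> skip; s[7]='e' new -> keep
Result: pmge


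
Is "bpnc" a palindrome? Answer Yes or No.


Input string: 'bpnc'
Reversed: 'cnpb'
Compare pairs: s[0]='b' vs s[3]='c' (mismatch), s[1]='p' vs s[2]='n' (mismatch)
Palindrome: No


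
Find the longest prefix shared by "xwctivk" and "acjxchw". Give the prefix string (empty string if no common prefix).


String 1: 'xwctivk'
String 2: 'acjxchw'
Compare position by position:
pos 0: 'x' vs 'a' differ -> stop
Longest common prefix: "" (length 0)


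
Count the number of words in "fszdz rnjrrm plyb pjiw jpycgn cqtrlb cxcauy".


Input string: 'fszdz rnjrrm plyb pjiw jpycgn cqtrlb cxcauy'
Operation: split by spaces
Words found: 'fszdz', 'rnjrrm', 'plyb', 'pjiw', 'jpycgn', 'cqtrlb', 'cxcauy'
Word count: 7


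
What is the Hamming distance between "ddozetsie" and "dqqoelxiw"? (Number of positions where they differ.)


String 1: 'ddozetsie'
String 2: 'dqqoelxiw'
Compare each position: pos 0: 'd'=='d', pos 1: 'd'!='q', pos 2: 'o'!='q', pos 3: 'z'!='o', pos 4: 'e'=='e', pos 5: 't'!='l', pos 6: 's'!='x', pos 7: 'i'=='i', pos 8: 'e'!='w'
Differing positions: 6
Hamming distance: 6


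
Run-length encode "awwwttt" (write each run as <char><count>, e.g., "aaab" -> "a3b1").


Input: 'awwwttt'
Operation: identify consecutive runs
Runs: 'a' -> a1, 'www' -> w3, 'ttt' -> t3
Encoded: a1w3t3


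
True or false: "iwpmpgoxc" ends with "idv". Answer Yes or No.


Input string: 'iwpmpgoxc'
Suffix to check: 'idv'
Last 3 characters of input: 'oxc'
Match: False
Result: No


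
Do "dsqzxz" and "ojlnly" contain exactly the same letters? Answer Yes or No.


String 1: 'dsqzxz' -> sorted: 'dqsxzz'
String 2: 'ojlnly' -> sorted: 'jllnoy'
Compare sorted forms: 'dqsxzz' != 'jllnoy'
Anagram: No


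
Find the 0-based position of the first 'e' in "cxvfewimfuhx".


Input string: 'cxvfewimfuhx'
Target: 'e'
Scanning left to right: s[0]='c', s[1]='x', s[2]='v', s[3]='f', s[4]='e'
First match at index: 4


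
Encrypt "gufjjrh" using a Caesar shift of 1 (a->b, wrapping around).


Input: 'gufjjrh', shift = 1
Operation: for each letter, (position + 1) mod 26
Mapping: 'g'(6+1=7)->'h', 'u'(20+1=21)->'v', 'f'(5+1=6)->'g', 'j'(9+1=10)->'k', 'j'(9+1=10)->'k', 'r'(17+1=18)->'s', 'h'(7+1=8)->'i'
Result: hvgkksi


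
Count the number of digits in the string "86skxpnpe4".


Input string: '86skxpnpe4'
Operation: count digit characters (0-9)
Scan: '8'(digit), '6'(digit), 's', 'k', 'x', 'p', 'n', 'p', 'e', '4'(digit)
Digits found: 3
Result: 3


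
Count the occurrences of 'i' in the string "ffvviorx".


Input string: 'ffvviorx'
Target character: 'i'
Scan each position: s[4]='i'
Matches found at indices: 4
Total: 1


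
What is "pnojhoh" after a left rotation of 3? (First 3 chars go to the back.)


Input: 'pnojhoh', shift = 3
Operation: split at index 3 and swap parts
Front part s[0:3] = 'pno'
Back part s[3:] = 'jhoh'
Rotated = back + front = 'jhoh' + 'pno'
Result: jhohpno


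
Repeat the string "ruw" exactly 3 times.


Input string: 'ruw'
Operation: repeat 3 times
Concatenation: 'ruw' + 'ruw' + 'ruw'
Result: ruwruwruw


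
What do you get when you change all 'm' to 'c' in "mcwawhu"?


Input string: 'mcwawhu'
Operation: replace 'm' with 'c'
Positions of 'm': 0
After replacement: ccwawhu


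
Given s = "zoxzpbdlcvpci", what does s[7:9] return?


Input string: 'zoxzpbdlcvpci'
Operation: slice [7:9]
Extract characters: s[7]='l', s[8]='c'
Result: lc


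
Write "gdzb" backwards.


Input string: 'gdzb'
Operation: reverse character order
Original order: 'g' -> 'd' -> 'z' -> 'b'
Reversed order: 'b' -> 'z' -> 'd' -> 'g'
Result: bzdg


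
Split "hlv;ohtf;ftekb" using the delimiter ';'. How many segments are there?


Input string: 'hlv;ohtf;ftekb'
Delimiter: ';'
Split result: 'hlv', 'ohtf', 'ftekb'
Number of parts: 3


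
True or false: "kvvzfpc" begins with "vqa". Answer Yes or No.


Input string: 'kvvzfpc'
Prefix to check: 'vqa'
First 3 characters of input: 'kvv'
Match: False
Result: No


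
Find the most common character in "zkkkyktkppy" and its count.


Input: 'zkkkyktkppy'
Operation: tally each character
Counts: 'k':5, 'p':2, 't':1, 'y':2, 'z':1
Maximum: 'k' appears 5 times


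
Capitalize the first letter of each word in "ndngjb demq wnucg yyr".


Input string: 'ndngjb demq wnucg yyr'
Operation: capitalize first letter of each word
Word transformations: 'ndngjb'->'Ndngjb', 'demq'->'Demq', 'wnucg'->'Wnucg', 'yyr'->'Yyr'
Result: Ndngjb Demq Wnucg Yyr


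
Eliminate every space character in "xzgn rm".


Input string: 'xzgn rm'
Operation: remove all spaces
Words: 'xzgn', 'rm'
Join without spaces: xzgnrm


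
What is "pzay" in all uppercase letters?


Input string: 'pzay'
Operation: convert each letter to uppercase
Mapping: 'p'->'P', 'z'->'Z', 'a'->'A', 'y'->'Y'
Result: PZAY


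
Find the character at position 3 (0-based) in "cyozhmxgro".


Input string: 'cyozhmxgro'
Operation: get character at index 3
Index mapping: s[0]='c', s[1]='y', s[2]='o', s[3]='z'
Result: 'z'


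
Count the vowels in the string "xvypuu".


Input string: 'xvypuu'
Operation: count vowels (a, e, i, o, u)
Scan: s[0]='x', s[1]='v', s[2]='y', s[3]='p', s[4]='u' (vowel), s[5]='u' (vowel)
Vowels found: 2
Result: 2


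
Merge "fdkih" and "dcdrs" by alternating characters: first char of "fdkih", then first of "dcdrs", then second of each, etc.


String 1: 'fdkih'
String 2: 'dcdrs'
Operation: alternate characters
Pairs: 'f'+'d', 'd'+'c', 'k'+'d', 'i'+'r', 'h'+'s'
Result: fddckdirhs


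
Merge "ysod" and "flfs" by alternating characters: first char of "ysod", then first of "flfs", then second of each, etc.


String 1: 'ysod'
String 2: 'flfs'
Operation: alternate characters
Pairs: 'y'+'f', 's'+'l', 'o'+'f', 'd'+'s'
Result: yfslofds


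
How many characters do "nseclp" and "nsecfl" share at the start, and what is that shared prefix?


String 1: 'nseclp'
String 2: 'nsecfl'
Compare position by position:
pos 0: 'n' vs 'n' match
pos 1: 's' vs 's' match
pos 2: 'e' vs 'e' match
pos 3: 'c' vs 'c' match
pos 4: 'l' vs 'f' differ -> stop
Longest common prefix: "nsec" (length 4)


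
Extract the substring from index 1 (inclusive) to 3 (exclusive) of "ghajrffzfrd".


Input string: 'ghajrffzfrd'
Operation: slice [1:3]
Extract characters: s[1]='h', s[2]='a'
Result: ha


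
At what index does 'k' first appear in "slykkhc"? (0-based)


Input string: 'slykkhc'
Target: 'k'
Scanning left to right: s[0]='s', s[1]='l', s[2]='y', s[3]='k'
First match at index: 3


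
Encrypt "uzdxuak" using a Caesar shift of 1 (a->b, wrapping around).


Input: 'uzdxuak', shift = 1
Operation: for each letter, (position + 1) mod 26
Mapping: 'u'(20+1=21)->'v', 'z'(25+1=26, 26 mod 26=0)->'a', 'd'(3+1=4)->'e', 'x'(23+1=24)->'y', 'u'(20+1=21)->'v', 'a'(0+1=1)->'b', 'k'(10+1=11)->'l'
Result: vaeyvbl


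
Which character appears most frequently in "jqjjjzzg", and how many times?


Input: 'jqjjjzzg'
Operation: tally each character
Counts: 'g':1, 'j':4, 'q':1, 'z':2
Maximum: 'j' appears 4 times


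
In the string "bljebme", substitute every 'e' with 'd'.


Input string: 'bljebme'
Operation: replace 'e' with 'd'
Positions of 'e': 3, 6
After replacement: bljdbmd


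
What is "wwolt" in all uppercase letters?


Input string: 'wwolt'
Operation: convert each letter to uppercase
Mapping: 'w'->'W', 'w'->'W', 'o'->'O', 'l'->'L', 't'->'T'
Result: WWOLT


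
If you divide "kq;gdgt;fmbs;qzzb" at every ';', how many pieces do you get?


Input string: 'kq;gdgt;fmbs;qzzb'
Delimiter: ';'
Split result: 'kq', 'gdgt', 'fmbs', 'qzzb'
Number of parts: 4


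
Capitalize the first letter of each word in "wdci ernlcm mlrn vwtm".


Input string: 'wdci ernlcm mlrn vwtm'
Operation: capitalize first letter of each word
Word transformations: 'wdci'->'Wdci', 'ernlcm'->'Ernlcm', 'mlrn'->'Mlrn', 'vwtm'->'Vwtm'
Result: Wdci Ernlcm Mlrn Vwtm


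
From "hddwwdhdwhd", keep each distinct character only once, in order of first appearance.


Input: 'hddwwdhdwhd'
Operation: keep first occurrence of each character
Scan: s[0]='h' new -> keep; s[1]='d' new -> keep; s[2]='d' seen -> skip; s[3]='w' new -> keep; s[4]='w' seen -> skip; s[5]='d' seen -> skip; s[6]='h' seen -> skip; s[7]='d' seen -> skip; s[8]='w' seen -> skip; s[9]='h' seen -> skip; s[10]='d' seen -> skip
Result: hdw


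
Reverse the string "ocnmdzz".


Input string: 'ocnmdzz'
Operation: reverse character order
Original order: 'o' -> 'c' -> 'n' -> 'm' -> 'd' -> 'z' -> 'z'
Reversed order: 'z' -> 'z' -> 'd' -> 'm' -> 'n' -> 'c' -> 'o'
Result: zzdmnco


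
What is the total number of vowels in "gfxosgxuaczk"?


Input string: 'gfxosgxuaczk'
Operation: count vowels (a, e, i, o, u)
Scan: s[0]='g', s[1]='f', s[2]='x', s[3]='o' (vowel), s[4]='s', s[5]='g', s[6]='x', s[7]='u' (vowel), s[8]='a' (vowel), s[9]='c', s[10]='z', s[11]='k'
Vowels found: 3
Result: 3


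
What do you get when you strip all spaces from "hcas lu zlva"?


Input string: 'hcas lu zlva'
Operation: remove all spaces
Words: 'hcas', 'lu', 'zlva'
Join without spaces: hcasluzlva


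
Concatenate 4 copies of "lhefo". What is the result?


Input string: 'lhefo'
Operation: repeat 4 times
Concatenation: 'lhefo' + 'lhefo' + 'lhefo' + 'lhefo'
Result: lhefolhefolhefolhefo


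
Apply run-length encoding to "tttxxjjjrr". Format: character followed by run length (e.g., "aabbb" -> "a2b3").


Input: 'tttxxjjjrr'
Operation: identify consecutive runs
Runs: 'ttt' -> t3, 'xx' -> x2, 'jjj' -> j3, 'rr' -> r2
Encoded: t3x2j3r2


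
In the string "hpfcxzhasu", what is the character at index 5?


Input string: 'hpfcxzhasu'
Operation: get character at index 5
Index mapping: s[0]='h', s[1]='p', s[2]='f', s[3]='c', s[4]='x', s[5]='z'
Result: 'z'


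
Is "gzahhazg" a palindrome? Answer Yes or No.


Input string: 'gzahhazg'
Reversed: 'gzahhazg'
Compare pairs: s[0]='g' vs s[7]='g' (match), s[1]='z' vs s[6]='z' (match), s[2]='a' vs s[5]='a' (match), s[3]='h' vs s[4]='h' (match)
Palindrome: Yes


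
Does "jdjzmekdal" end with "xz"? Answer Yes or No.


Input string: 'jdjzmekdal'
Suffix to check: 'xz'
Last 2 characters of input: 'al'
Match: False
Result: No


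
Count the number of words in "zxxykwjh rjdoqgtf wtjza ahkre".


Input string: 'zxxykwjh rjdoqgtf wtjza ahkre'
Operation: split by spaces
Words found: 'zxxykwjh', 'rjdoqgtf', 'wtjza', 'ahkre'
Word count: 4


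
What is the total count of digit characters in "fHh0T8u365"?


Input string: 'fHh0T8u365'
Operation: count digit characters (0-9)
Scan: 'f', 'H', 'h', '0'(digit), 'T', '8'(digit), 'u', '3'(digit), '6'(digit), '5'(digit)
Digits found: 5
Result: 5


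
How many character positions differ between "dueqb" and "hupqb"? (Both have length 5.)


String 1: 'dueqb'
String 2: 'hupqb'
Compare each position: pos 0: 'd'!='h', pos 1: 'u'=='u', pos 2: 'e'!='p', pos 3: 'q'=='q', pos 4: 'b'=='b'
Differing positions: 2
Hamming distance: 2


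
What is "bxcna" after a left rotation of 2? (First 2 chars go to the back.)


Input: 'bxcna', shift = 2
Operation: split at index 2 and swap parts
Front part s[0:2] = 'bx'
Back part s[2:] = 'cna'
Rotated = back + front = 'cna' + 'bx'
Result: cnabx


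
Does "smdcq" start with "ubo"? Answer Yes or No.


Input string: 'smdcq'
Prefix to check: 'ubo'
First 3 characters of input: 'smd'
Match: False
Result: No


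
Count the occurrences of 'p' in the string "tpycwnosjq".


Input string: 'tpycwnosjq'
Target character: 'p'
Scan each position: s[1]='p'
Matches found at indices: 1
Total: 1


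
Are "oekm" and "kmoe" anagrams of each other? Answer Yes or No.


String 1: 'oekm' -> sorted: 'ekmo'
String 2: 'kmoe' -> sorted: 'ekmo'
Compare sorted forms: 'ekmo' == 'ekmo'
Anagram: Yes


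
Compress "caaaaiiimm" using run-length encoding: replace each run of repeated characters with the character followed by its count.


Input: 'caaaaiiimm'
Operation: identify consecutive runs
Runs: 'c' -> c1, 'aaaa' -> a4, 'iii' -> i3, 'mm' -> m2
Encoded: c1a4i3m2


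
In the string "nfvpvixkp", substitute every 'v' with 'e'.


Input string: 'nfvpvixkp'
Operation: replace 'v' with 'e'
Positions of 'v': 2, 4
After replacement: nfepeixkp


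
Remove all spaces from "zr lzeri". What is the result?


Input string: 'zr lzeri'
Operation: remove all spaces
Words: 'zr', 'lzeri'
Join without spaces: zrlzeri


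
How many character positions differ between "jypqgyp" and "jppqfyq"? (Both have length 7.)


String 1: 'jypqgyp'
String 2: 'jppqfyq'
Compare each position: pos 0: 'j'=='j', pos 1: 'y'!='p', pos 2: 'p'=='p', pos 3: 'q'=='q', pos 4: 'g'!='f', pos 5: 'y'=='y', pos 6: 'p'!='q'
Differing positions: 3
Hamming distance: 3


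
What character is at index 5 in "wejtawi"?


Input string: 'wejtawi'
Operation: get character at index 5
Index mapping: s[0]='w', s[1]='e', s[2]='j', s[3]='t', s[4]='a', s[5]='w'
Result: 'w'


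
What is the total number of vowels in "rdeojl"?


Input string: 'rdeojl'
Operation: count vowels (a, e, i, o, u)
Scan: s[0]='r', s[1]='d', s[2]='e' (vowel), s[3]='o' (vowel), s[4]='j', s[5]='l'
Vowels found: 2
Result: 2


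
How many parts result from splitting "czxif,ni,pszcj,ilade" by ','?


Input string: 'czxif,ni,pszcj,ilade'
Delimiter: ','
Split result: 'czxif', 'ni', 'pszcj', 'ilade'
Number of parts: 4


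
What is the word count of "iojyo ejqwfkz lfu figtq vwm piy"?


Input string: 'iojyo ejqwfkz lfu figtq vwm piy'
Operation: split by spaces
Words found: 'iojyo', 'ejqwfkz', 'lfu', 'figtq', 'vwm', 'piy'
Word count: 6


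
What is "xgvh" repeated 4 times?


Input string: 'xgvh'
Operation: repeat 4 times
Concatenation: 'xgvh' + 'xgvh' + 'xgvh' + 'xgvh'
Result: xgvhxgvhxgvhxgvh


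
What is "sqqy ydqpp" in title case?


Input string: 'sqqy ydqpp'
Operation: capitalize first letter of each word
Word transformations: 'sqqy'->'Sqqy', 'ydqpp'->'Ydqpp'
Result: Sqqy Ydqpp


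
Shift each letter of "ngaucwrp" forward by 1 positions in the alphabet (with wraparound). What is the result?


Input: 'ngaucwrp', shift = 1
Operation: for each letter, (position + 1) mod 26
Mapping: 'n'(13+1=14)->'o', 'g'(6+1=7)->'h', 'a'(0+1=1)->'b', 'u'(20+1=21)->'v', 'c'(2+1=3)->'d', 'w'(22+1=23)->'x', 'r'(17+1=18)->'s', 'p'(15+1=16)->'q'
Result: ohbvdxsq


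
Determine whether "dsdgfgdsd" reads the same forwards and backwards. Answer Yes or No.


Input string: 'dsdgfgdsd'
Reversed: 'dsdgfgdsd'
Compare pairs: s[0]='d' vs s[8]='d' (match), s[1]='s' vs s[7]='s' (match), s[2]='d' vs s[6]='d' (match), s[3]='g' vs s[5]='g' (match)
Palindrome: Yes


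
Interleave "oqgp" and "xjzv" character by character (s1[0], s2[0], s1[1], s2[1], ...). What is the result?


String 1: 'oqgp'
String 2: 'xjzv'
Operation: alternate characters
Pairs: 'o'+'x', 'q'+'j', 'g'+'z', 'p'+'v'
Result: oxqjgzpv


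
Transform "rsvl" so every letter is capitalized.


Input string: 'rsvl'
Operation: convert each letter to uppercase
Mapping: 'r'->'R', 's'->'S', 'v'->'V', 'l'->'L'
Result: RSVL


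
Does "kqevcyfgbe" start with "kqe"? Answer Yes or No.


Input string: 'kqevcyfgbe'
Prefix to check: 'kqe'
First 3 characters of input: 'kqe'
Match: True
Result: Yes


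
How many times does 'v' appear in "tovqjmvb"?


Input string: 'tovqjmvb'
Target character: 'v'
Scan each position: s[2]='v', s[6]='v'
Matches found at indices: 2, 6
Total: 2


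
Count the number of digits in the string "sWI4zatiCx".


Input string: 'sWI4zatiCx'
Operation: count digit characters (0-9)
Scan: 's', 'W', 'I', '4'(digit), 'z', 'a', 't', 'i', 'C', 'x'
Digits found: 1
Result: 1


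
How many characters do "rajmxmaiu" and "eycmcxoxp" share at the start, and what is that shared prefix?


String 1: 'rajmxmaiu'
String 2: 'eycmcxoxp'
Compare position by position:
pos 0: 'r' vs 'e' differ -> stop
Longest common prefix: "" (length 0)


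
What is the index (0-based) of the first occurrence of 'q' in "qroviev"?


Input string: 'qroviev'
Target: 'q'
Scanning left to right: s[0]='q'
First match at index: 0


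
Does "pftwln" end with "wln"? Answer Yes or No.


Input string: 'pftwln'
Suffix to check: 'wln'
Last 3 characters of input: 'wln'
Match: True
Result: Yes


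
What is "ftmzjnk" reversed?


Input string: 'ftmzjnk'
Operation: reverse character order
Original order: 'f' -> 't' -> 'm' -> 'z' -> 'j' -> 'n' -> 'k'
Reversed order: 'k' -> 'n' -> 'j' -> 'z' -> 'm' -> 't' -> 'f'
Result: knjzmtf


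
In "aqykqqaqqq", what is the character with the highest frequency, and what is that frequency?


Input: 'aqykqqaqqq'
Operation: tally each character
Counts: 'a':2, 'k':1, 'q':6, 'y':1
Maximum: 'q' appears 6 times


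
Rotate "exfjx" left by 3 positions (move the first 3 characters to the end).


Input: 'exfjx', shift = 3
Operation: split at index 3 and swap parts
Front part s[0:3] = 'exf'
Back part s[3:] = 'jx'
Rotated = back + front = 'jx' + 'exf'
Result: jxexf


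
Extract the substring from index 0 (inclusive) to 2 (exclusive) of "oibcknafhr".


Input string: 'oibcknafhr'
Operation: slice [0:2]
Extract characters: s[0]='o', s[1]='i'
Result: oi


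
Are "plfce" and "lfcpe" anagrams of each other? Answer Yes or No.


String 1: 'plfce' -> sorted: 'ceflp'
String 2: 'lfcpe' -> sorted: 'ceflp'
Compare sorted forms: 'ceflp' == 'ceflp'
Anagram: Yes


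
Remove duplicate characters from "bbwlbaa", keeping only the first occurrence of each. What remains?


Input: 'bbwlbaa'
Operation: keep first occurrence of each character
Scan: s[0]='b' new -> keep; s[1]='b' seen -> skip; s[2]='w' new -> keep; s[3]='l' new -> keep; s[4]='b' seen -> skip; s[5]='a' new -> keep; s[6]='a' seen -> skip
Result: bwla


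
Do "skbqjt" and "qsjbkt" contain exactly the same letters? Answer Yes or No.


String 1: 'skbqjt' -> sorted: 'bjkqst'
String 2: 'qsjbkt' -> sorted: 'bjkqst'
Compare sorted forms: 'bjkqst' == 'bjkqst'
Anagram: Yes


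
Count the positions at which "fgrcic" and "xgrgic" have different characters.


String 1: 'fgrcic'
String 2: 'xgrgic'
Compare each position: pos 0: 'f'!='x', pos 1: 'g'=='g', pos 2: 'r'=='r', pos 3: 'c'!='g', pos 4: 'i'=='i', pos 5: 'c'=='c'
Differing positions: 2
Hamming distance: 2


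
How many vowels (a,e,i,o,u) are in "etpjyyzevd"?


Input string: 'etpjyyzevd'
Operation: count vowels (a, e, i, o, u)
Scan: s[0]='e' (vowel), s[1]='t', s[2]='p', s[3]='j', s[4]='y', s[5]='y', s[6]='z', s[7]='e' (vowel), s[8]='v', s[9]='d'
Vowels found: 2
Result: 2


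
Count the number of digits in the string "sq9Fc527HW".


Input string: 'sq9Fc527HW'
Operation: count digit characters (0-9)
Scan: 's', 'q', '9'(digit), 'F', 'c', '5'(digit), '2'(digit), '7'(digit), 'H', 'W'
Digits found: 4
Result: 4


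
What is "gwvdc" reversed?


Input string: 'gwvdc'
Operation: reverse character order
Original order: 'g' -> 'w' -> 'v' -> 'd' -> 'c'
Reversed order: 'c' -> 'd' -> 'v' -> 'w' -> 'g'
Result: cdvwg


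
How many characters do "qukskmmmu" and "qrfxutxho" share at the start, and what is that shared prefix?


String 1: 'qukskmmmu'
String 2: 'qrfxutxho'
Compare position by position:
pos 0: 'q' vs 'q' match
pos 1: 'u' vs 'r' differ -> stop
Longest common prefix: "q" (length 1)


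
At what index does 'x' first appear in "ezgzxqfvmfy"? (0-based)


Input string: 'ezgzxqfvmfy'
Target: 'x'
Scanning left to right: s[0]='e', s[1]='z', s[2]='g', s[3]='z', s[4]='x'
First match at index: 4


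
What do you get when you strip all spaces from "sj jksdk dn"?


Input string: 'sj jksdk dn'
Operation: remove all spaces
Words: 'sj', 'jksdk', 'dn'
Join without spaces: sjjksdkdn


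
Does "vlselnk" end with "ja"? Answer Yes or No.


Input string: 'vlselnk'
Suffix to check: 'ja'
Last 2 characters of input: 'nk'
Match: False
Result: No


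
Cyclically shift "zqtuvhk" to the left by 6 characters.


Input: 'zqtuvhk', shift = 6
Operation: split at index 6 and swap parts
Front part s[0:6] = 'zqtuvh'
Back part s[6:] = 'k'
Rotated = back + front = 'k' + 'zqtuvh'
Result: kzqtuvh


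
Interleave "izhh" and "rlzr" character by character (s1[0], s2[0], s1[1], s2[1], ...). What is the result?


String 1: 'izhh'
String 2: 'rlzr'
Operation: alternate characters
Pairs: 'i'+'r', 'z'+'l', 'h'+'z', 'h'+'r'
Result: irzlhzhr


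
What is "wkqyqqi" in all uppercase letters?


Input string: 'wkqyqqi'
Operation: convert each letter to uppercase
Mapping: 'w'->'W', 'k'->'K', 'q'->'Q', 'y'->'Y', 'q'->'Q', 'q'->'Q', 'i'->'I'
Result: WKQYQQI


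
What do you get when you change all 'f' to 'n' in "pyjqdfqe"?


Input string: 'pyjqdfqe'
Operation: replace 'f' with 'n'
Positions of 'f': 5
After replacement: pyjqdnqe


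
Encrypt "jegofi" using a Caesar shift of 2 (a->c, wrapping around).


Input: 'jegofi', shift = 2
Operation: for each letter, (position + 2) mod 26
Mapping: 'j'(9+2=11)->'l', 'e'(4+2=6)->'g', 'g'(6+2=8)->'i', 'o'(14+2=16)->'q', 'f'(5+2=7)->'h', 'i'(8+2=10)->'k'
Result: lgiqhk


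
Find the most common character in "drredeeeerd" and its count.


Input: 'drredeeeerd'
Operation: tally each character
Counts: 'd':3, 'e':5, 'r':3
Maximum: 'e' appears 5 times


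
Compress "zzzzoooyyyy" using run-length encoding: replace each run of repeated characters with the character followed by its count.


Input: 'zzzzoooyyyy'
Operation: identify consecutive runs
Runs: 'zzzz' -> z4, 'ooo' -> o3, 'yyyy' -> y4
Encoded: z4o3y4


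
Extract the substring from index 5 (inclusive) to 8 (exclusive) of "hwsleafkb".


Input string: 'hwsleafkb'
Operation: slice [5:8]
Extract characters: s[5]='a', s[6]='f', s[7]='k'
Result: afk


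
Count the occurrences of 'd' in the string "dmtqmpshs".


Input string: 'dmtqmpshs'
Target character: 'd'
Scan each position: s[0]='d'
Matches found at indices: 0
Total: 1


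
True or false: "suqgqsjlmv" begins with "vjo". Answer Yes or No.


Input string: 'suqgqsjlmv'
Prefix to check: 'vjo'
First 3 characters of input: 'suq'
Match: False
Result: No


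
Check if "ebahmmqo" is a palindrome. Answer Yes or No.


Input string: 'ebahmmqo'
Reversed: 'oqmmhabe'
Compare pairs: s[0]='e' vs s[7]='o' (mismatch), s[1]='b' vs s[6]='q' (mismatch), s[2]='a' vs s[5]='m' (mismatch), s[3]='h' vs s[4]='m' (mismatch)
Palindrome: No


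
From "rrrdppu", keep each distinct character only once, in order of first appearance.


Input: 'rrrdppu'
Operation: keep first occurrence of each character
Scan: s[0]='r' new -> keep; s[1]='r' seen -> skip; s[2]='r' seen -> skip; s[3]='d' new -> keep; s[4]='p' new -> keep; s[5]='p' seen -> skip; s[6]='u' new -> keep
Result: rdpu


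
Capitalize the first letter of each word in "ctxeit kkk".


Input string: 'ctxeit kkk'
Operation: capitalize first letter of each word
Word transformations: 'ctxeit'->'Ctxeit', 'kkk'->'Kkk'
Result: Ctxeit Kkk


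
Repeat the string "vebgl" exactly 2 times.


Input string: 'vebgl'
Operation: repeat 2 times
Concatenation: 'vebgl' + 'vebgl'
Result: vebglvebgl


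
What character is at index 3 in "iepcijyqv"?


Input string: 'iepcijyqv'
Operation: get character at index 3
Index mapping: s[0]='i', s[1]='e', s[2]='p', s[3]='c'
Result: 'c'


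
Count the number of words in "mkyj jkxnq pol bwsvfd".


Input string: 'mkyj jkxnq pol bwsvfd'
Operation: split by spaces
Words found: 'mkyj', 'jkxnq', 'pol', 'bwsvfd'
Word count: 4


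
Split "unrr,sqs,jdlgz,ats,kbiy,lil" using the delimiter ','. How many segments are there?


Input string: 'unrr,sqs,jdlgz,ats,kbiy,lil'
Delimiter: ','
Split result: 'unrr', 'sqs', 'jdlgz', 'ats', 'kbiy', 'lil'
Number of parts: 6


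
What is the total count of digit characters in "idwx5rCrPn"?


Input string: 'idwx5rCrPn'
Operation: count digit characters (0-9)
Scan: 'i', 'd', 'w', 'x', '5'(digit), 'r', 'C', 'r', 'P', 'n'
Digits found: 1
Result: 1


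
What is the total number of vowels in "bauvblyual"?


Input string: 'bauvblyual'
Operation: count vowels (a, e, i, o, u)
Scan: s[0]='b', s[1]='a' (vowel), s[2]='u' (vowel), s[3]='v', s[4]='b', s[5]='l', s[6]='y', s[7]='u' (vowel), s[8]='a' (vowel), s[9]='l'
Vowels found: 4
Result: 4
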